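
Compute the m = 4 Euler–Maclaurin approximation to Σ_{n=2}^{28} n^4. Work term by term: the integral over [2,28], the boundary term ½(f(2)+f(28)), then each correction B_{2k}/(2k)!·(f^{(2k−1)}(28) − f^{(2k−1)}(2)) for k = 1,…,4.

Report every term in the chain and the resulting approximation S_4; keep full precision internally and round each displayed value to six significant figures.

Integral: ∫_2^28 x^4 dx = 3.44207e+06.
½[f(2) + f(28)] = ½[16.0000 + 614656] = 307336.
So far: 3.74940e+06.
Correction k=1: B_{2}/2! · (f^{(1)}(28) − f^{(1)}(2)) = 1/12 · (87808.0 − 32.0000) = 7314.67.
After k=1: 3.75672e+06.
Correction k=2: B_{4}/4! · (f^{(3)}(28) − f^{(3)}(2)) = −1/720 · (672.000 − 48.0000) = -0.866667.
After k=2: 3.75672e+06.
Correction k=3: B_{6}/6! · (f^{(5)}(28) − f^{(5)}(2)) = 1/30240 · (0.00000 − 0.00000) = 0.00000.
After k=3: 3.75672e+06.
Correction k=4: B_{8}/8! · (f^{(7)}(28) − f^{(7)}(2)) = −1/1209600 · (0.00000 − 0.00000) = 0.00000.

S_4 ≈ 3.75672e+06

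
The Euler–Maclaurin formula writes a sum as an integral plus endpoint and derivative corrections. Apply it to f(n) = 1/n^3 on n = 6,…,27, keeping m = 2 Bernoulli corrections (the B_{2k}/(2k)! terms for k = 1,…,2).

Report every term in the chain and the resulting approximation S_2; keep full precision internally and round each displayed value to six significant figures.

S_2 ≈ 0.0157339

Integral: ∫_6^27 1/x^3 dx = 0.0132030.
½[f(6) + f(27)] = ½[0.00462963 + 5.08053e-05] = 0.00234022.
Integral + boundary = 0.0155432.
Order-1 term: 1/12 · (-5.64503e-06 − (-0.00231481)) = 0.000192431.
Running total after k=1: 0.0157357.
Order-2 term: −1/720 · (-1.54870e-07 − (-0.00128601)) = -1.78591e-06.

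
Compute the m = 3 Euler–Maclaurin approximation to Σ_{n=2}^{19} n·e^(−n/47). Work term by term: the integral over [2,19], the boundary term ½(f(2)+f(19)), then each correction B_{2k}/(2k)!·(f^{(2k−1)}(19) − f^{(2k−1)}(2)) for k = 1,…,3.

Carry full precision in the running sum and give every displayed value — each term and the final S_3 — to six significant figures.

S_3 ≈ 143.808

∫_2^19 x·e^(−x/47) dx evaluates to 136.552.
Endpoint term: (f(2) + f(19))/2 = (1.91668 + 12.6820)/2 = 7.29934.
Running total after boundary: 143.852.
Order-1 term: 1/12 · (0.397644 − 0.917559) = -0.0433263.
After k=1: 143.808.
Order-2 term: −1/720 · (0.000784333 − 0.00128304) = 6.92651e-07.
After k=2: 143.808.
Order-3 term: 1/30240 · (6.28635e-07 − 9.73612e-07) = -1.14080e-11.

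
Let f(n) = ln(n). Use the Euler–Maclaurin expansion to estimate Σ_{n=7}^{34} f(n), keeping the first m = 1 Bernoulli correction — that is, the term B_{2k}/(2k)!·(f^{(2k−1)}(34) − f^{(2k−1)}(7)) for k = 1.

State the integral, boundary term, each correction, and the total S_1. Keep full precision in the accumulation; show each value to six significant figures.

Integral: ∫_7^34 ln(x) dx = 79.2749.
Endpoint term: (f(7) + f(34))/2 = (1.94591 + 3.52636)/2 = 2.73614.
Integral + boundary = 82.0110.
Order-1 term: 1/12 · (0.0294118 − 0.142857) = -0.00945378.

S_1 ≈ 82.0016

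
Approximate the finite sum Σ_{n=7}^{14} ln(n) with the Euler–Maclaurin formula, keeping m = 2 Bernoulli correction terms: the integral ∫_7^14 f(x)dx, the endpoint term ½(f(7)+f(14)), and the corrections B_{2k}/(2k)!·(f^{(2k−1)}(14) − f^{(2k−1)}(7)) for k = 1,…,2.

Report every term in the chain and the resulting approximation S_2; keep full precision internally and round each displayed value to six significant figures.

S_2 ≈ 18.6120

Integral: ∫_7^14 ln(x) dx = 16.3254.
½[f(7) + f(14)] = ½[1.94591 + 2.63906] = 2.29248.
So far: 18.6179.
k=1: B_{2}/(2)! × [f^{(1)}(14) − f^{(1)}(7)] = 1/12 × (0.0714286 − 0.142857) = -0.00595238.
Running total after k=1: 18.6120.
k=2: B_{4}/(4)! × [f^{(3)}(14) − f^{(3)}(7)] = −1/720 × (0.000728863 − 0.00583090) = 7.08617e-06.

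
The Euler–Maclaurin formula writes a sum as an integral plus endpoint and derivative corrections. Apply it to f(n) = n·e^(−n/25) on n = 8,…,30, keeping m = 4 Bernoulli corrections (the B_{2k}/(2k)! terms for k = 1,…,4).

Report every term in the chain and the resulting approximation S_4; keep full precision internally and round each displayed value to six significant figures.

S_4 ≈ 192.307

Integral: ∫_8^30 x·e^(−x/25) dx = 184.931.
½[f(8) + f(30)] = ½[5.80919 + 9.03583] = 7.42251.
Running total after boundary: 192.353.
Correction k=1: B_{2}/2! · (f^{(1)}(30) − f^{(1)}(8)) = 1/12 · (-0.0602388 − 0.493781) = -0.0461683.
After k=1: 192.307.
Correction k=2: B_{4}/4! · (f^{(3)}(30) − f^{(3)}(8)) = −1/720 · (0.000867439 − 0.00311373) = 3.11984e-06.
After k=2: 192.307.
Correction k=3: B_{6}/6! · (f^{(5)}(30) − f^{(5)}(8)) = 1/30240 · (2.93002e-06 − 8.69985e-06) = -1.90801e-10.
After k=3: 192.307.
Correction k=4: B_{8}/8! · (f^{(7)}(30) − f^{(7)}(8)) = −1/1209600 · (7.15541e-09 − 1.98684e-08) = 1.05100e-14.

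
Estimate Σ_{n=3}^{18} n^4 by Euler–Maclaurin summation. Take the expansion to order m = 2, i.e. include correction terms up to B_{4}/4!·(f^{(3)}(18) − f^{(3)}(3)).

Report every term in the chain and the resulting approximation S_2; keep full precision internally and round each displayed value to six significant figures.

S_2 ≈ 432328

∫_3^18 x^4 dx evaluates to 377865.
Boundary: ½(f(3) + f(18)) = ½(81.0000 + 104976) = 52528.5.
Integral + boundary = 430394.
Order-1 term: 1/12 · (23328.0 − 108.000) = 1935.00.
Partial sum through k=1: 432328.
Order-2 term: −1/720 · (432.000 − 72.0000) = -0.500000.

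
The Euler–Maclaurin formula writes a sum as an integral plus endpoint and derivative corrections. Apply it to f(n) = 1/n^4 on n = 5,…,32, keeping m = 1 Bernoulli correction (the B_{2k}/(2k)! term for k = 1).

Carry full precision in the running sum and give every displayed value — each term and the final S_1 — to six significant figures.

S_1 ≈ 0.00356363

Integral: ∫_5^32 1/x^4 dx = 0.00265649.
½[f(5) + f(32)] = ½[0.00160000 + 9.53674e-07] = 0.000800477.
Running total after boundary: 0.00345697.
Order-1 term: 1/12 · (-1.19209e-07 − (-0.00128000)) = 0.000106657.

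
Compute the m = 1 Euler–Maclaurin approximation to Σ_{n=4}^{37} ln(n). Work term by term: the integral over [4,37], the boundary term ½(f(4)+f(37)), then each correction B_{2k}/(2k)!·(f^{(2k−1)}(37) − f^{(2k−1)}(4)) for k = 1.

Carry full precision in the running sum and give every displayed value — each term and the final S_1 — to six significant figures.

S_1 ≈ 97.5388

Integral: ∫_4^37 ln(x) dx = 95.0588.
½[f(4) + f(37)] = ½[1.38629 + 3.61092] = 2.49861.
So far: 97.5574.
Correction k=1: B_{2}/2! · (f^{(1)}(37) − f^{(1)}(4)) = 1/12 · (0.0270270 − 0.250000) = -0.0185811.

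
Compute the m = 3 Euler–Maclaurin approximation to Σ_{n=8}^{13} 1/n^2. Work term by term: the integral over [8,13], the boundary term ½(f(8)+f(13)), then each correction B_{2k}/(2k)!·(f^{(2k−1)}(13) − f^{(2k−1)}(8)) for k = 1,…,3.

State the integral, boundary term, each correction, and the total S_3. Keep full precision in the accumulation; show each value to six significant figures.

S_3 ≈ 0.0590967

∫_8^13 1/x^2 dx evaluates to 0.0480769.
Boundary: ½(f(8) + f(13)) = ½(0.0156250 + 0.00591716) = 0.0107711.
Integral + boundary = 0.0588480.
k=1: B_{2}/(2)! × [f^{(1)}(13) − f^{(1)}(8)] = 1/12 × (-0.000910332 − (-0.00390625)) = 0.000249660.
Partial sum through k=1: 0.0590977.
k=2: B_{4}/(4)! × [f^{(3)}(13) − f^{(3)}(8)] = −1/720 × (-6.46390e-05 − (-0.000732422)) = -9.27476e-07.
Partial sum through k=2: 0.0590967.
k=3: B_{6}/(6)! × [f^{(5)}(13) − f^{(5)}(8)] = 1/30240 × (-1.14744e-05 − (-0.000343323)) = 1.09738e-08.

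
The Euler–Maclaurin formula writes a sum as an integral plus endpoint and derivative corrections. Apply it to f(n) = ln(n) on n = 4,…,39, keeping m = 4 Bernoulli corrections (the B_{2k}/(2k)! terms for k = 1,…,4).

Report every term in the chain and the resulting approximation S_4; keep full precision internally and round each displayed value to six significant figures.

The integral term ∫_4^39 ln(x) dx = 102.334.
Boundary: ½(f(4) + f(39)) = ½(1.38629 + 3.66356) = 2.52493.
Running total after boundary: 104.859.
Order-1 term: 1/12 · (0.0256410 − 0.250000) = -0.0186966.
Running total after k=1: 104.840.
Order-2 term: −1/720 · (3.37160e-05 − 0.0312500) = 4.33559e-05.
Running total after k=2: 104.840.
Order-3 term: 1/30240 · (2.66004e-07 − 0.0234375) = -7.75041e-07.
Running total after k=3: 104.840.
Order-4 term: −1/1209600 · (5.24663e-09 − 0.0439453) = 3.63304e-08.

S_4 ≈ 104.840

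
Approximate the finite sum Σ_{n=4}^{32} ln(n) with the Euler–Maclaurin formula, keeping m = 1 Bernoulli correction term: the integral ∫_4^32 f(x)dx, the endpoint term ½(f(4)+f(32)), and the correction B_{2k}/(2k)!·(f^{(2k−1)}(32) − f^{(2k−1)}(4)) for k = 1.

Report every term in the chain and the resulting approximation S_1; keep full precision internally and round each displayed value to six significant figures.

S_1 ≈ 79.7662

Integral: ∫_4^32 ln(x) dx = 77.3584.
½[f(4) + f(32)] = ½[1.38629 + 3.46574] = 2.42602.
Integral + boundary = 79.7844.
Correction k=1: B_{2}/2! · (f^{(1)}(32) − f^{(1)}(4)) = 1/12 · (0.0312500 − 0.250000) = -0.0182292.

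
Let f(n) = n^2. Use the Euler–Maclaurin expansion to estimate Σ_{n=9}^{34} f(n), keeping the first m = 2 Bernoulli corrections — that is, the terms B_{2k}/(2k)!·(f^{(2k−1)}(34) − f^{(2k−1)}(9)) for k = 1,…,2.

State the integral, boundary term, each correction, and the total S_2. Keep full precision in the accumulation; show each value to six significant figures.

The integral term ∫_9^34 x^2 dx = 12858.3.
½[f(9) + f(34)] = ½[81.0000 + 1156.00] = 618.500.
Integral + boundary = 13476.8.
Correction k=1: B_{2}/2! · (f^{(1)}(34) − f^{(1)}(9)) = 1/12 · (68.0000 − 18.0000) = 4.16667.
After k=1: 13481.0.
Correction k=2: B_{4}/4! · (f^{(3)}(34) − f^{(3)}(9)) = −1/720 · (0.00000 − 0.00000) = 0.00000.

S_2 ≈ 13481.0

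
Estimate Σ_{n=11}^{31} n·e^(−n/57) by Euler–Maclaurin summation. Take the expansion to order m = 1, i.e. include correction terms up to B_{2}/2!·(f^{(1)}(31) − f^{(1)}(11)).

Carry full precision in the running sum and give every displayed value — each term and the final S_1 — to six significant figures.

S_1 ≈ 297.442

∫_11^31 x·e^(−x/57) dx evaluates to 283.943.
Endpoint term: (f(11) + f(31))/2 = (9.06946 + 17.9956)/2 = 13.5325.
Integral + boundary = 297.476.
Order-1 term: 1/12 · (0.264791 − 0.665383) = -0.0333827.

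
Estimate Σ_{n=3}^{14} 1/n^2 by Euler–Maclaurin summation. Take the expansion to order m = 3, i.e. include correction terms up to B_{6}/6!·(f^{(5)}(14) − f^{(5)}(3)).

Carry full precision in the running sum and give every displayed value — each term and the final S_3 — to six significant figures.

S_3 ≈ 0.325997

∫_3^14 1/x^2 dx evaluates to 0.261905.
½[f(3) + f(14)] = ½[0.111111 + 0.00510204] = 0.0581066.
So far: 0.320011.
Order-1 term: 1/12 · (-0.000728863 − (-0.0740741)) = 0.00611210.
Running total after k=1: 0.326123.
Order-2 term: −1/720 · (-4.46243e-05 − (-0.0987654)) = -0.000137112.
Running total after k=2: 0.325986.
Order-3 term: 1/30240 · (-6.83024e-06 − (-0.329218)) = 1.08866e-05.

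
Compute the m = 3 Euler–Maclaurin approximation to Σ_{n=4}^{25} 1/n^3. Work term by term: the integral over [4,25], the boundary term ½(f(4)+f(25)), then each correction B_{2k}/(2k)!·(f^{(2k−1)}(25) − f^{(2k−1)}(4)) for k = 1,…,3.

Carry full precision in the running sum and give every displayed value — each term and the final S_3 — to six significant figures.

Integral: ∫_4^25 1/x^3 dx = 0.0304500.
½[f(4) + f(25)] = ½[0.0156250 + 6.40000e-05] = 0.00784450.
So far: 0.0382945.
Order-1 term: 1/12 · (-7.68000e-06 − (-0.0117188)) = 0.000975923.
Partial sum through k=1: 0.0392704.
Order-2 term: −1/720 · (-2.45760e-07 − (-0.0146484)) = -2.03447e-05.
Partial sum through k=2: 0.0392501.
Order-3 term: 1/30240 · (-1.65151e-08 − (-0.0384521)) = 1.27157e-06.

S_3 ≈ 0.0392513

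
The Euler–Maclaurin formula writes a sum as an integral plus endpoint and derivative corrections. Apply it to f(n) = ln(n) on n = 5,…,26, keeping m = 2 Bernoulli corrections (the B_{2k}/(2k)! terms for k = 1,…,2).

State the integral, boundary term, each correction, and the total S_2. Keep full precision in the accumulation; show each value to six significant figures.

S_2 ≈ 58.0836

∫_5^26 ln(x) dx evaluates to 55.6633.
½[f(5) + f(26)] = ½[1.60944 + 3.25810] = 2.43377.
Integral + boundary = 58.0971.
k=1: B_{2}/(2)! × [f^{(1)}(26) − f^{(1)}(5)] = 1/12 × (0.0384615 − 0.200000) = -0.0134615.
After k=1: 58.0836.
k=2: B_{4}/(4)! × [f^{(3)}(26) − f^{(3)}(5)] = −1/720 × (0.000113792 − 0.0160000) = 2.20642e-05.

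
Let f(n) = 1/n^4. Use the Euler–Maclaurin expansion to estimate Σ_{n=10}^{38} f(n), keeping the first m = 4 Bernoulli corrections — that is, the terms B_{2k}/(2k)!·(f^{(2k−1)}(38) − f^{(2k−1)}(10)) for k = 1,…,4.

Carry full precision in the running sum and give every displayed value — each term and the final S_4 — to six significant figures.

S_4 ≈ 0.000380811

Integral: ∫_10^38 1/x^4 dx = 0.000327259.
½[f(10) + f(38)] = ½[0.000100000 + 4.79585e-07] = 5.02398e-05.
So far: 0.000377498.
k=1: B_{2}/(2)! × [f^{(1)}(38) − f^{(1)}(10)] = 1/12 × (-5.04826e-08 − (-4.00000e-05)) = 3.32913e-06.
Running total after k=1: 0.000380828.
k=2: B_{4}/(4)! × [f^{(3)}(38) − f^{(3)}(10)] = −1/720 × (-1.04881e-09 − (-1.20000e-05)) = -1.66652e-08.
Running total after k=2: 0.000380811.
k=3: B_{6}/(6)! × [f^{(5)}(38) − f^{(5)}(10)] = 1/30240 × (-4.06740e-11 − (-6.72000e-06)) = 2.22221e-10.
Running total after k=3: 0.000380811.
k=4: B_{8}/(8)! × [f^{(7)}(38) − f^{(7)}(10)] = −1/1209600 × (-2.53508e-12 − (-6.04800e-06)) = -5.00000e-12.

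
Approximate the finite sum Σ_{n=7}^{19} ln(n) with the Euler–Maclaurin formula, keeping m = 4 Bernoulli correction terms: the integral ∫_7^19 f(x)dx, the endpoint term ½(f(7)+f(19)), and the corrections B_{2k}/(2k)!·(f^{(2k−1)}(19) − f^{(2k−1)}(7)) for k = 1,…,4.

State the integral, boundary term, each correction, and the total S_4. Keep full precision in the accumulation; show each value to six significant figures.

S_4 ≈ 32.7606

∫_7^19 ln(x) dx evaluates to 30.3230.
Endpoint term: (f(7) + f(19))/2 = (1.94591 + 2.94444)/2 = 2.44517.
Running total after boundary: 32.7681.
Order-1 term: 1/12 · (0.0526316 − 0.142857) = -0.00751880.
Running total after k=1: 32.7606.
Order-2 term: −1/720 · (0.000291588 − 0.00583090) = 7.69349e-06.
Running total after k=2: 32.7606.
Order-3 term: 1/30240 · (9.69267e-06 − 0.00142798) = -4.69009e-08.
Running total after k=3: 32.7606.
Order-4 term: −1/1209600 · (8.05485e-07 − 0.000874271) = 7.22111e-10.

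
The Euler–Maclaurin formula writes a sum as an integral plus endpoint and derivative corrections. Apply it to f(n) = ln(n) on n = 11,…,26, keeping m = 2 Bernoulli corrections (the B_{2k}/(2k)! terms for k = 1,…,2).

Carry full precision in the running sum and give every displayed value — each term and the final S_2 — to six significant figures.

S_2 ≈ 46.1573

The integral term ∫_11^26 ln(x) dx = 43.3337.
Boundary: ½(f(11) + f(26)) = ½(2.39790 + 3.25810) = 2.82800.
So far: 46.1617.
Correction k=1: B_{2}/2! · (f^{(1)}(26) − f^{(1)}(11)) = 1/12 · (0.0384615 − 0.0909091) = -0.00437063.
After k=1: 46.1573.
Correction k=2: B_{4}/4! · (f^{(3)}(26) − f^{(3)}(11)) = −1/720 · (0.000113792 − 0.00150263) = 1.92894e-06.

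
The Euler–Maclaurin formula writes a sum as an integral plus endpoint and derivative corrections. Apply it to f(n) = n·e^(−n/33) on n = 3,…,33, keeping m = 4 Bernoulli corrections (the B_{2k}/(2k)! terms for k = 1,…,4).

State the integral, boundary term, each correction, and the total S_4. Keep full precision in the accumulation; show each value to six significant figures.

Integral: ∫_3^33 x·e^(−x/33) dx = 283.522.
Endpoint term: (f(3) + f(33))/2 = (2.73930 + 12.1400)/2 = 7.43966.
Integral + boundary = 290.962.
Correction k=1: B_{2}/2! · (f^{(1)}(33) − f^{(1)}(3)) = 1/12 · (0.00000 − 0.830092) = -0.0691743.
Partial sum through k=1: 290.893.
Correction k=2: B_{4}/4! · (f^{(3)}(33) − f^{(3)}(3)) = −1/720 · (0.000675628 − 0.00243920) = 2.44941e-06.
Partial sum through k=2: 290.893.
Correction k=3: B_{6}/6! · (f^{(5)}(33) − f^{(5)}(3)) = 1/30240 · (1.24082e-06 − 3.77976e-06) = -8.39595e-11.
Partial sum through k=3: 290.893.
Correction k=4: B_{8}/8! · (f^{(7)}(33) − f^{(7)}(3)) = −1/1209600 · (1.70912e-09 − 4.88490e-09) = 2.62548e-15.

S_4 ≈ 290.893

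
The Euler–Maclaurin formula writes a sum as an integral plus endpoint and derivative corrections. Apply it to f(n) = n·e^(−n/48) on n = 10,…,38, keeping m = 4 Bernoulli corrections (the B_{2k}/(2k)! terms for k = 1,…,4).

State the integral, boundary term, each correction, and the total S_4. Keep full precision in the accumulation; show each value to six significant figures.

S_4 ≈ 402.702

Integral: ∫_10^38 x·e^(−x/48) dx = 390.079.
Endpoint term: (f(10) + f(38))/2 = (8.11936 + 17.2174)/2 = 12.6684.
Running total after boundary: 402.748.
k=1: B_{2}/(2)! × [f^{(1)}(38) − f^{(1)}(10)] = 1/12 × (0.0943935 − 0.642783) = -0.0456991.
Running total after k=1: 402.702.
k=2: B_{4}/(4)! × [f^{(3)}(38) − f^{(3)}(10)] = −1/720 × (0.000434276 − 0.000983792) = 7.63216e-07.
Running total after k=2: 402.702.
k=3: B_{6}/(6)! × [f^{(5)}(38) − f^{(5)}(10)] = 1/30240 × (3.59194e-07 − 7.32898e-07) = -1.23580e-11.
Running total after k=3: 402.702.
k=4: B_{8}/(8)! × [f^{(7)}(38) − f^{(7)}(10)] = −1/1209600 × (2.29991e-10 − 4.50870e-10) = 1.82605e-16.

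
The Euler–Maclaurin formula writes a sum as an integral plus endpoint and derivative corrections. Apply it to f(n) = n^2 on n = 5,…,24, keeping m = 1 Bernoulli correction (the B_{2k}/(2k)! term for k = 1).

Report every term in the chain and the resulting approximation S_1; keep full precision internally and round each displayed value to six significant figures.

S_1 ≈ 4870.00

Integral: ∫_5^24 x^2 dx = 4566.33.
Endpoint term: (f(5) + f(24))/2 = (25.0000 + 576.000)/2 = 300.500.
Integral + boundary = 4866.83.
Correction k=1: B_{2}/2! · (f^{(1)}(24) − f^{(1)}(5)) = 1/12 · (48.0000 − 10.0000) = 3.16667.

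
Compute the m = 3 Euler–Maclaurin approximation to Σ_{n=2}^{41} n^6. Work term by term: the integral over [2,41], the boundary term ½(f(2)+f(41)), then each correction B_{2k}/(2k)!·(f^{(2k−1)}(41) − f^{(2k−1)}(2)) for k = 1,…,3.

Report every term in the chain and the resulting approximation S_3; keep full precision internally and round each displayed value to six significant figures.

S_3 ≈ 3.02550e+10

Integral: ∫_2^41 x^6 dx = 2.78220e+10.
½[f(2) + f(41)] = ½[64.0000 + 4.75010e+09] = 2.37505e+09.
So far: 3.01971e+10.
Correction k=1: B_{2}/2! · (f^{(1)}(41) − f^{(1)}(2)) = 1/12 · (6.95137e+08 − 192.000) = 5.79281e+07.
Running total after k=1: 3.02550e+10.
Correction k=2: B_{4}/4! · (f^{(3)}(41) − f^{(3)}(2)) = −1/720 · (8.27052e+06 − 960.000) = -11485.5.
Running total after k=2: 3.02550e+10.
Correction k=3: B_{6}/6! · (f^{(5)}(41) − f^{(5)}(2)) = 1/30240 · (29520.0 − 1440.00) = 0.928571.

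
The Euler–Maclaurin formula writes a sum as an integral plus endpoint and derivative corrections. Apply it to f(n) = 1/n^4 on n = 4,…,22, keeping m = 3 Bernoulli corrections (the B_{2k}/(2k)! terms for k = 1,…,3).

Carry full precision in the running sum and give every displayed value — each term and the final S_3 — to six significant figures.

S_3 ≈ 0.00744842

The integral term ∫_4^22 1/x^4 dx = 0.00517703.
Boundary: ½(f(4) + f(22)) = ½(0.00390625 + 4.26883e-06) = 0.00195526.
Integral + boundary = 0.00713229.
Order-1 term: 1/12 · (-7.76152e-07 − (-0.00390625)) = 0.000325456.
Running total after k=1: 0.00745774.
Order-2 term: −1/720 · (-4.81086e-08 − (-0.00732422)) = -1.01725e-05.
Running total after k=2: 0.00744757.
Order-3 term: 1/30240 · (-5.56628e-09 − (-0.0256348)) = 8.47710e-07.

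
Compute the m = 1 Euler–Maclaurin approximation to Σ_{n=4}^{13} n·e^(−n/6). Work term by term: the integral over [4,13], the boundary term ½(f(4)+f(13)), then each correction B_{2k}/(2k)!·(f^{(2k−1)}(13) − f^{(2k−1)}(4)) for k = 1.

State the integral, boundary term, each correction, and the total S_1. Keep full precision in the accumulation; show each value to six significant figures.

∫_4^13 x·e^(−x/6) dx evaluates to 17.7453.
Endpoint term: (f(4) + f(13))/2 = (2.05367 + 1.48926)/2 = 1.77147.
Running total after boundary: 19.5168.
Correction k=1: B_{2}/2! · (f^{(1)}(13) − f^{(1)}(4)) = 1/12 · (-0.133652 − 0.171139) = -0.0253993.

S_1 ≈ 19.4914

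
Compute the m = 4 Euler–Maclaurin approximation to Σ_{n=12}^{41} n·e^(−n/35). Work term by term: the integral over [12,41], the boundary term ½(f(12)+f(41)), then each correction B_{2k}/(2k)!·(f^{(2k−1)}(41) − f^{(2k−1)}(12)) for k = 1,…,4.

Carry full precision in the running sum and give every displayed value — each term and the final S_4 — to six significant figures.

∫_12^41 x·e^(−x/35) dx evaluates to 343.124.
Endpoint term: (f(12) + f(41))/2 = (8.51688 + 12.7069)/2 = 10.6119.
Running total after boundary: 353.736.
Correction k=1: B_{2}/2! · (f^{(1)}(41) − f^{(1)}(12)) = 1/12 · (-0.0531298 − 0.466400) = -0.0432942.
Partial sum through k=1: 353.693.
Correction k=2: B_{4}/4! · (f^{(3)}(41) − f^{(3)}(12)) = −1/720 · (0.000462627 − 0.00153949) = 1.49565e-06.
Partial sum through k=2: 353.693.
Correction k=3: B_{6}/6! · (f^{(5)}(41) − f^{(5)}(12)) = 1/30240 · (7.90714e-07 − 2.20265e-06) = -4.66911e-11.
Partial sum through k=3: 353.693.
Correction k=4: B_{8}/8! · (f^{(7)}(41) − f^{(7)}(12)) = −1/1209600 · (9.82673e-10 − 2.57027e-09) = 1.31250e-15.

S_4 ≈ 353.693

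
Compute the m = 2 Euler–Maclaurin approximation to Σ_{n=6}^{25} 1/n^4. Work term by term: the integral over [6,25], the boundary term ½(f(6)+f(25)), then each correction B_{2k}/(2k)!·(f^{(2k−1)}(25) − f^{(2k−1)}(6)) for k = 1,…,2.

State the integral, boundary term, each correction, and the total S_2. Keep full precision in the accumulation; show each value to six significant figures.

S_2 ≈ 0.00195120

Integral: ∫_6^25 1/x^4 dx = 0.00152188.
Endpoint term: (f(6) + f(25))/2 = (0.000771605 + 2.56000e-06)/2 = 0.000387082.
So far: 0.00190896.
Correction k=1: B_{2}/2! · (f^{(1)}(25) − f^{(1)}(6)) = 1/12 · (-4.09600e-07 − (-0.000514403)) = 4.28328e-05.
Partial sum through k=1: 0.00195179.
Correction k=2: B_{4}/4! · (f^{(3)}(25) − f^{(3)}(6)) = −1/720 · (-1.96608e-08 − (-0.000428669)) = -5.95347e-07.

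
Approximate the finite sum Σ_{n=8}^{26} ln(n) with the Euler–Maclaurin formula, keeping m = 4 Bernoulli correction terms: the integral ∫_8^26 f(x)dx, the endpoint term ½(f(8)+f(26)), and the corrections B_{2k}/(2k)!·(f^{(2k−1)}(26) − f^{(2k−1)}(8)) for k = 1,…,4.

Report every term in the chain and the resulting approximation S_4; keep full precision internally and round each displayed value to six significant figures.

The integral term ∫_8^26 ln(x) dx = 50.0750.
½[f(8) + f(26)] = ½[2.07944 + 3.25810] = 2.66877.
Integral + boundary = 52.7437.
Correction k=1: B_{2}/2! · (f^{(1)}(26) − f^{(1)}(8)) = 1/12 · (0.0384615 − 0.125000) = -0.00721154.
Partial sum through k=1: 52.7365.
Correction k=2: B_{4}/4! · (f^{(3)}(26) − f^{(3)}(8)) = −1/720 · (0.000113792 − 0.00390625) = 5.26730e-06.
Partial sum through k=2: 52.7365.
Correction k=3: B_{6}/6! · (f^{(5)}(26) − f^{(5)}(8)) = 1/30240 · (2.01997e-06 − 0.000732422) = -2.41535e-08.
Partial sum through k=3: 52.7365.
Correction k=4: B_{8}/8! · (f^{(7)}(26) − f^{(7)}(8)) = −1/1209600 · (8.96436e-08 − 0.000343323) = 2.83758e-10.

S_4 ≈ 52.7365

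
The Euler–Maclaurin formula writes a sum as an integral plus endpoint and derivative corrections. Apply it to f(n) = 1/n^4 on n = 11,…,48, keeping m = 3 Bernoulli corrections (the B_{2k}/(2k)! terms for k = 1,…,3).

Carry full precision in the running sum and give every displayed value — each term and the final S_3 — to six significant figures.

S_3 ≈ 0.000283729

Integral: ∫_11^48 1/x^4 dx = 0.000247424.
Endpoint term: (f(11) + f(48))/2 = (6.83013e-05 + 1.88380e-07)/2 = 3.42449e-05.
Running total after boundary: 0.000281669.
Order-1 term: 1/12 · (-1.56983e-08 − (-2.48369e-05)) = 2.06843e-06.
Running total after k=1: 0.000283737.
Order-2 term: −1/720 · (-2.04406e-10 − (-6.15790e-06)) = -8.55235e-09.
Running total after k=2: 0.000283729.
Order-3 term: 1/30240 · (-4.96819e-12 − (-2.84994e-06)) = 9.42438e-11.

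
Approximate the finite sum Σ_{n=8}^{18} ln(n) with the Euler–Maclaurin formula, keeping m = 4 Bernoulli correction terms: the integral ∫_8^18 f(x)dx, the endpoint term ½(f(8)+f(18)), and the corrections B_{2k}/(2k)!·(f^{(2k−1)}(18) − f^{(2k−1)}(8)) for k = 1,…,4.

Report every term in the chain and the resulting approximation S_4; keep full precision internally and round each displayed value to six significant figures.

∫_8^18 ln(x) dx evaluates to 25.3912.
Boundary: ½(f(8) + f(18)) = ½(2.07944 + 2.89037) = 2.48491.
Integral + boundary = 27.8761.
k=1: B_{2}/(2)! × [f^{(1)}(18) − f^{(1)}(8)] = 1/12 × (0.0555556 − 0.125000) = -0.00578704.
Running total after k=1: 27.8703.
k=2: B_{4}/(4)! × [f^{(3)}(18) − f^{(3)}(8)] = −1/720 × (0.000342936 − 0.00390625) = 4.94905e-06.
Running total after k=2: 27.8703.
k=3: B_{6}/(6)! × [f^{(5)}(18) − f^{(5)}(8)] = 1/30240 × (1.27013e-05 − 0.000732422) = -2.38003e-08.
Running total after k=3: 27.8703.
k=4: B_{8}/(8)! × [f^{(7)}(18) − f^{(7)}(8)] = −1/1209600 × (1.17605e-06 − 0.000343323) = 2.82859e-10.

S_4 ≈ 27.8703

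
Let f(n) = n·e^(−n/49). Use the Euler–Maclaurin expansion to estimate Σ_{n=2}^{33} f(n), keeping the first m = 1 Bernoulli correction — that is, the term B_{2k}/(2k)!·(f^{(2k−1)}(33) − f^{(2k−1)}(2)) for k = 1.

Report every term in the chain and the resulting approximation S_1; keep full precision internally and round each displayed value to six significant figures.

Integral: ∫_2^33 x·e^(−x/49) dx = 350.129.
½[f(2) + f(33)] = ½[1.92001 + 16.8279] = 9.37396.
So far: 359.503.
Correction k=1: B_{2}/2! · (f^{(1)}(33) − f^{(1)}(2)) = 1/12 · (0.166510 − 0.920822) = -0.0628593.

S_1 ≈ 359.440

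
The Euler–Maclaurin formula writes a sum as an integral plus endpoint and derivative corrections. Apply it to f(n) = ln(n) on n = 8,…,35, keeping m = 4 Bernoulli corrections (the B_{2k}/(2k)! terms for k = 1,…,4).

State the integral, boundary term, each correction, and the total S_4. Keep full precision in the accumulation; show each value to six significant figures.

Integral: ∫_8^35 ln(x) dx = 80.8016.
Boundary: ½(f(8) + f(35)) = ½(2.07944 + 3.55535) = 2.81739.
Integral + boundary = 83.6190.
k=1: B_{2}/(2)! × [f^{(1)}(35) − f^{(1)}(8)] = 1/12 × (0.0285714 − 0.125000) = -0.00803571.
Running total after k=1: 83.6110.
k=2: B_{4}/(4)! × [f^{(3)}(35) − f^{(3)}(8)] = −1/720 × (4.66472e-05 − 0.00390625) = 5.36056e-06.
Running total after k=2: 83.6110.
k=3: B_{6}/(6)! × [f^{(5)}(35) − f^{(5)}(8)] = 1/30240 × (4.56952e-07 − 0.000732422) = -2.42052e-08.
Running total after k=3: 83.6110.
k=4: B_{8}/(8)! × [f^{(7)}(35) − f^{(7)}(8)] = −1/1209600 × (1.11907e-08 − 0.000343323) = 2.83822e-10.

S_4 ≈ 83.6110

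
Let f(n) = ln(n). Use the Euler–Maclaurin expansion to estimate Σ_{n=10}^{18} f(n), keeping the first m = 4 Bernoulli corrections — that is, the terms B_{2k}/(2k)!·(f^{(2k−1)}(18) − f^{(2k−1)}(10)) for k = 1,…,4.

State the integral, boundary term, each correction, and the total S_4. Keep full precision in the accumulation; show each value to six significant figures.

Integral: ∫_10^18 ln(x) dx = 21.0008.
Boundary: ½(f(10) + f(18)) = ½(2.30259 + 2.89037) = 2.59648.
Integral + boundary = 23.5973.
Order-1 term: 1/12 · (0.0555556 − 0.100000) = -0.00370370.
After k=1: 23.5936.
Order-2 term: −1/720 · (0.000342936 − 0.00200000) = 2.30148e-06.
After k=2: 23.5936.
Order-3 term: 1/30240 · (1.27013e-05 − 0.000240000) = -7.51649e-09.
After k=3: 23.5936.
Order-4 term: −1/1209600 · (1.17605e-06 − 7.20000e-05) = 5.85515e-11.

S_4 ≈ 23.5936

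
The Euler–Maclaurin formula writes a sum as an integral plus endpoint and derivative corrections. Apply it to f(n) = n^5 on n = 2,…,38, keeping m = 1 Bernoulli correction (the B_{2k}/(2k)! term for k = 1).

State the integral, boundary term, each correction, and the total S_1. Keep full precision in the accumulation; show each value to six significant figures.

S_1 ≈ 5.42309e+08

The integral term ∫_2^38 x^5 dx = 5.01823e+08.
½[f(2) + f(38)] = ½[32.0000 + 7.92352e+07] = 3.96176e+07.
Integral + boundary = 5.41440e+08.
Correction k=1: B_{2}/2! · (f^{(1)}(38) − f^{(1)}(2)) = 1/12 · (1.04257e+07 − 80.0000) = 868800.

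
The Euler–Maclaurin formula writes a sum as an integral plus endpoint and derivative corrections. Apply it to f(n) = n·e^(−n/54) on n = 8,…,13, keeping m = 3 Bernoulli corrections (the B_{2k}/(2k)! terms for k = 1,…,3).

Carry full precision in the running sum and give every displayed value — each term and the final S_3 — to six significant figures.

S_3 ≈ 51.6264

∫_8^13 x·e^(−x/54) dx evaluates to 43.0794.
Boundary: ½(f(8) + f(13)) = ½(6.89843 + 10.2186) = 8.55851.
Integral + boundary = 51.6379.
Correction k=1: B_{2}/2! · (f^{(1)}(13) − f^{(1)}(8)) = 1/12 · (0.596812 − 0.734555) = -0.0114785.
After k=1: 51.6264.
Correction k=2: B_{4}/4! · (f^{(3)}(13) − f^{(3)}(8)) = −1/720 · (0.000743794 − 0.000843334) = 1.38250e-07.
After k=2: 51.6264.
Correction k=3: B_{6}/6! · (f^{(5)}(13) − f^{(5)}(8)) = 1/30240 · (4.39959e-07 − 4.92031e-07) = -1.72197e-12.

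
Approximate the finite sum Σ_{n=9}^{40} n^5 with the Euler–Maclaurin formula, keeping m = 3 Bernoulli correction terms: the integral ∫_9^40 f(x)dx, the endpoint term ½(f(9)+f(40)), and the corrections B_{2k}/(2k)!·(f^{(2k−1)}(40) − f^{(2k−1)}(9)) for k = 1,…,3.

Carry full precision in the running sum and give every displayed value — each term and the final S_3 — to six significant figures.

S_3 ≈ 7.34871e+08

Integral: ∫_9^40 x^5 dx = 6.82578e+08.
Boundary: ½(f(9) + f(40)) = ½(59049.0 + 1.02400e+08) = 5.12295e+07.
Running total after boundary: 7.33808e+08.
k=1: B_{2}/(2)! × [f^{(1)}(40) − f^{(1)}(9)] = 1/12 × (1.28000e+07 − 32805.0) = 1.06393e+06.
Partial sum through k=1: 7.34872e+08.
k=2: B_{4}/(4)! × [f^{(3)}(40) − f^{(3)}(9)] = −1/720 × (96000.0 − 4860.00) = -126.583.
Partial sum through k=2: 7.34871e+08.
k=3: B_{6}/(6)! × [f^{(5)}(40) − f^{(5)}(9)] = 1/30240 × (120.000 − 120.000) = 0.00000.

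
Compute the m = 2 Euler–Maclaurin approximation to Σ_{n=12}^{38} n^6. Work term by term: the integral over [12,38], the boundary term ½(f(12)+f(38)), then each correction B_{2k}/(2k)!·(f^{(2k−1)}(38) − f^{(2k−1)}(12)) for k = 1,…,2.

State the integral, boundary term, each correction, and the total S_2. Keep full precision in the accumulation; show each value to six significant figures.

∫_12^38 x^6 dx evaluates to 1.63400e+10.
Endpoint term: (f(12) + f(38))/2 = (2.98598e+06 + 3.01094e+09)/2 = 1.50696e+09.
So far: 1.78469e+10.
Order-1 term: 1/12 · (4.75411e+08 − 1.49299e+06) = 3.94932e+07.
Running total after k=1: 1.78864e+10.
Order-2 term: −1/720 · (6.58464e+06 − 207360) = -8857.33.

S_2 ≈ 1.78864e+10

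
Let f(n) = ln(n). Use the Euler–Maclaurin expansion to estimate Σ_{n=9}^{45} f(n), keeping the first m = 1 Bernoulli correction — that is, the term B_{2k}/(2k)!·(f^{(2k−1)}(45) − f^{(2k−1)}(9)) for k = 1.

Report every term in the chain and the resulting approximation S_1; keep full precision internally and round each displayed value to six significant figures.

Integral: ∫_9^45 ln(x) dx = 115.525.
½[f(9) + f(45)] = ½[2.19722 + 3.80666] = 3.00194.
Integral + boundary = 118.527.
k=1: B_{2}/(2)! × [f^{(1)}(45) − f^{(1)}(9)] = 1/12 × (0.0222222 − 0.111111) = -0.00740741.

S_1 ≈ 118.519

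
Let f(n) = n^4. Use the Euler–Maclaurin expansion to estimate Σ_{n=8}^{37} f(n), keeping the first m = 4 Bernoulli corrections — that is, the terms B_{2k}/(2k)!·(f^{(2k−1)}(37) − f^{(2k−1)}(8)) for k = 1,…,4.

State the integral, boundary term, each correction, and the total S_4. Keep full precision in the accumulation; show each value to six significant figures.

S_4 ≈ 1.48181e+07

∫_8^37 x^4 dx evaluates to 1.38622e+07.
Boundary: ½(f(8) + f(37)) = ½(4096.00 + 1.87416e+06) = 939128.
Running total after boundary: 1.48014e+07.
Correction k=1: B_{2}/2! · (f^{(1)}(37) − f^{(1)}(8)) = 1/12 · (202612 − 2048.00) = 16713.7.
After k=1: 1.48181e+07.
Correction k=2: B_{4}/4! · (f^{(3)}(37) − f^{(3)}(8)) = −1/720 · (888.000 − 192.000) = -0.966667.
After k=2: 1.48181e+07.
Correction k=3: B_{6}/6! · (f^{(5)}(37) − f^{(5)}(8)) = 1/30240 · (0.00000 − 0.00000) = 0.00000.
After k=3: 1.48181e+07.
Correction k=4: B_{8}/8! · (f^{(7)}(37) − f^{(7)}(8)) = −1/1209600 · (0.00000 − 0.00000) = 0.00000.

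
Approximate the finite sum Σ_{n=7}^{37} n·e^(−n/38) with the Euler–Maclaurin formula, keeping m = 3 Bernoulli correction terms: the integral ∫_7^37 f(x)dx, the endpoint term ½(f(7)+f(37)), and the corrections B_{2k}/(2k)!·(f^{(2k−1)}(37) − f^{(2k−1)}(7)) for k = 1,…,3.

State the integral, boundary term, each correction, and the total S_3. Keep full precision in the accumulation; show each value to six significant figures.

∫_7^37 x·e^(−x/38) dx evaluates to 345.897.
Boundary: ½(f(7) + f(37)) = ½(5.82232 + 13.9745) = 9.89841.
So far: 355.796.
k=1: B_{2}/(2)! × [f^{(1)}(37) − f^{(1)}(7)] = 1/12 × (0.00993918 − 0.678542) = -0.0557169.
Running total after k=1: 355.740.
k=2: B_{4}/(4)! × [f^{(3)}(37) − f^{(3)}(7)] = −1/720 × (0.000529998 − 0.00162193) = 1.51657e-06.
Running total after k=2: 355.740.
k=3: B_{6}/(6)! × [f^{(5)}(37) − f^{(5)}(7)] = 1/30240 × (7.29303e-07 − 1.92102e-06) = -3.94086e-11.

S_3 ≈ 355.740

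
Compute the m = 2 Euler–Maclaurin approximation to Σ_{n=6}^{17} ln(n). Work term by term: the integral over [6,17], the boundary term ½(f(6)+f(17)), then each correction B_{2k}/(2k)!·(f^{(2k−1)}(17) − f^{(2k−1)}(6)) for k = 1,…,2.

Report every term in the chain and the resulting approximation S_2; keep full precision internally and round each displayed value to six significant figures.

∫_6^17 ln(x) dx evaluates to 26.4141.
Boundary: ½(f(6) + f(17)) = ½(1.79176 + 2.83321) = 2.31249.
Integral + boundary = 28.7266.
k=1: B_{2}/(2)! × [f^{(1)}(17) − f^{(1)}(6)] = 1/12 × (0.0588235 − 0.166667) = -0.00898693.
Partial sum through k=1: 28.7176.
k=2: B_{4}/(4)! × [f^{(3)}(17) − f^{(3)}(6)] = −1/720 × (0.000407083 − 0.00925926) = 1.22947e-05.

S_2 ≈ 28.7176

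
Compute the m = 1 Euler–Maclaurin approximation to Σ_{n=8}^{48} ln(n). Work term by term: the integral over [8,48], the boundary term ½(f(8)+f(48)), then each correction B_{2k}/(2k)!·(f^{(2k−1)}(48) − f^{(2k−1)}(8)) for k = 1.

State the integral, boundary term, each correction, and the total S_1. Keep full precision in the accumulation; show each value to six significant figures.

The integral term ∫_8^48 ln(x) dx = 129.182.
Boundary: ½(f(8) + f(48)) = ½(2.07944 + 3.87120) = 2.97532.
Integral + boundary = 132.157.
Order-1 term: 1/12 · (0.0208333 − 0.125000) = -0.00868056.

S_1 ≈ 132.149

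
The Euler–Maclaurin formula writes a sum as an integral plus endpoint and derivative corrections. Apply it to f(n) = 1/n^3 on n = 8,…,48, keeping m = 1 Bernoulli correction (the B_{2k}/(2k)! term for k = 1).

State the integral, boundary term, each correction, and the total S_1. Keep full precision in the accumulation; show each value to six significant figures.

S_1 ≈ 0.00863756

Integral: ∫_8^48 1/x^3 dx = 0.00759549.
½[f(8) + f(48)] = ½[0.00195312 + 9.04225e-06] = 0.000981084.
Running total after boundary: 0.00857657.
Order-1 term: 1/12 · (-5.65140e-07 − (-0.000732422)) = 6.09881e-05.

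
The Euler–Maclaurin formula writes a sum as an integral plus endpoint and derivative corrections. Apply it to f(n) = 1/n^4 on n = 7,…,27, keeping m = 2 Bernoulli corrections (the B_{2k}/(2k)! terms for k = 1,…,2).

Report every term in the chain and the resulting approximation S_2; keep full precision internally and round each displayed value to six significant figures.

S_2 ≈ 0.00118368

∫_7^27 1/x^4 dx evaluates to 0.000954882.
½[f(7) + f(27)] = ½[0.000416493 + 1.88168e-06] = 0.000209187.
Running total after boundary: 0.00116407.
Correction k=1: B_{2}/2! · (f^{(1)}(27) − f^{(1)}(7)) = 1/12 · (-2.78767e-07 − (-0.000237996)) = 1.98098e-05.
After k=1: 0.00118388.
Correction k=2: B_{4}/4! · (f^{(3)}(27) − f^{(3)}(7)) = −1/720 · (-1.14719e-08 − (-0.000145712)) = -2.02362e-07.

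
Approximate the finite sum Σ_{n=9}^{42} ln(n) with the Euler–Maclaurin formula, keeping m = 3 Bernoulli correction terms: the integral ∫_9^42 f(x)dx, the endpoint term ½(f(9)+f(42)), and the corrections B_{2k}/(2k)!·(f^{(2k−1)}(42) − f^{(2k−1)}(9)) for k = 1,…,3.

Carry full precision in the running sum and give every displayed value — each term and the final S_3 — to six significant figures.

∫_9^42 ln(x) dx evaluates to 104.207.
Endpoint term: (f(9) + f(42))/2 = (2.19722 + 3.73767)/2 = 2.96745.
Integral + boundary = 107.175.
Order-1 term: 1/12 · (0.0238095 − 0.111111) = -0.00727513.
Running total after k=1: 107.167.
Order-2 term: −1/720 · (2.69949e-05 − 0.00274348) = 3.77290e-06.
Running total after k=2: 107.167.
Order-3 term: 1/30240 · (1.83639e-07 − 0.000406442) = -1.34345e-08.

S_3 ≈ 107.167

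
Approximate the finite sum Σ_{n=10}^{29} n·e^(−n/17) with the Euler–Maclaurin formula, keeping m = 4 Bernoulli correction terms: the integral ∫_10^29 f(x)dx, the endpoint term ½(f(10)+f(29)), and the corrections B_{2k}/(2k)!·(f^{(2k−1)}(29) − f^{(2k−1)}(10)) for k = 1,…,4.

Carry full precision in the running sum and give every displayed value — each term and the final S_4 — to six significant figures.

Integral: ∫_10^29 x·e^(−x/17) dx = 112.865.
Endpoint term: (f(10) + f(29))/2 = (5.55306 + 5.26675)/2 = 5.40991.
Running total after boundary: 118.275.
Correction k=1: B_{2}/2! · (f^{(1)}(29) − f^{(1)}(10)) = 1/12 · (-0.128197 − 0.228656) = -0.0297377.
After k=1: 118.245.
Correction k=2: B_{4}/4! · (f^{(3)}(29) − f^{(3)}(10)) = −1/720 · (0.000813244 − 0.00463415) = 5.30681e-06.
After k=2: 118.245.
Correction k=3: B_{6}/6! · (f^{(5)}(29) − f^{(5)}(10)) = 1/30240 · (7.16289e-06 − 2.93325e-05) = -7.33123e-10.
After k=3: 118.245.
Correction k=4: B_{8}/8! · (f^{(7)}(29) − f^{(7)}(10)) = −1/1209600 · (3.98332e-08 − 1.47508e-07) = 8.90172e-14.

S_4 ≈ 118.245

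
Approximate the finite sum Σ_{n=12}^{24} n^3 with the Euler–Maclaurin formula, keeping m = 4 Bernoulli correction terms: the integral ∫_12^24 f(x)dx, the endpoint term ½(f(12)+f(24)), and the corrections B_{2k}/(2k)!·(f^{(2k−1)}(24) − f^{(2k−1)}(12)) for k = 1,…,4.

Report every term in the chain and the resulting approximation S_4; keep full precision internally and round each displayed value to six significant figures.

S_4 ≈ 85644.0

The integral term ∫_12^24 x^3 dx = 77760.0.
Boundary: ½(f(12) + f(24)) = ½(1728.00 + 13824.0) = 7776.00.
So far: 85536.0.
Order-1 term: 1/12 · (1728.00 − 432.000) = 108.000.
Partial sum through k=1: 85644.0.
Order-2 term: −1/720 · (6.00000 − 6.00000) = 0.00000.
Partial sum through k=2: 85644.0.
Order-3 term: 1/30240 · (0.00000 − 0.00000) = 0.00000.
Partial sum through k=3: 85644.0.
Order-4 term: −1/1209600 · (0.00000 − 0.00000) = 0.00000.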